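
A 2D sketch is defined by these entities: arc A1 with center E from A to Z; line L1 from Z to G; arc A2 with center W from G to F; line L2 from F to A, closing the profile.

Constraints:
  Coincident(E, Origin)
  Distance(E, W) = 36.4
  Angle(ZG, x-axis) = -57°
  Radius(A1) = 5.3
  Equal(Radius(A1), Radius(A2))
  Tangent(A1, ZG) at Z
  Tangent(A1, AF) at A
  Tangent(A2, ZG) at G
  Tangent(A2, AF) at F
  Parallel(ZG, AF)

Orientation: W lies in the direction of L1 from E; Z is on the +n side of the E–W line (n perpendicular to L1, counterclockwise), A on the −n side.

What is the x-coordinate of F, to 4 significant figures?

15.38

Tangency of A1 to both parallel lines with radius 5.3 puts Z and A at E ± 5.3·n: Z = (4.445, 2.887), A = (-4.445, -2.887). Equal radii place G and F the same way about W: G = W + 5.3·n = (24.27, -27.64), F = W − 5.3·n = (15.38, -33.41). So F.x = 15.38.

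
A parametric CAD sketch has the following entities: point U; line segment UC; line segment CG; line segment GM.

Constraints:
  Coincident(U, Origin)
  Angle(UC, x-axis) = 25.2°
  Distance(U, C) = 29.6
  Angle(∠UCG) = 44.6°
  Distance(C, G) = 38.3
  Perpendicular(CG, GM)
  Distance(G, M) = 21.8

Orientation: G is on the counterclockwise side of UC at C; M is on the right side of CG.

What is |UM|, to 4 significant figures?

45.94

U is at the origin; UC runs at 25.2° with length 29.6, so C = 29.6·(cos 25.2°, sin 25.2°) = (26.78, 12.60). ∠UCG = 44.6°, so CG runs at 25.2° + (180° − 44.6°) = 160.6° from the x-axis; with |CG| = 38.3, G = C + 38.3·(cos 160.6°, sin 160.6°) = (-9.343, 25.32). CG ⟂ GM; with |GM| = 21.8 on the right of CG, M = G + 21.8·(0.3322, 0.9432) = (-2.101, 45.89). Then |UM| = |M − U| = 45.94.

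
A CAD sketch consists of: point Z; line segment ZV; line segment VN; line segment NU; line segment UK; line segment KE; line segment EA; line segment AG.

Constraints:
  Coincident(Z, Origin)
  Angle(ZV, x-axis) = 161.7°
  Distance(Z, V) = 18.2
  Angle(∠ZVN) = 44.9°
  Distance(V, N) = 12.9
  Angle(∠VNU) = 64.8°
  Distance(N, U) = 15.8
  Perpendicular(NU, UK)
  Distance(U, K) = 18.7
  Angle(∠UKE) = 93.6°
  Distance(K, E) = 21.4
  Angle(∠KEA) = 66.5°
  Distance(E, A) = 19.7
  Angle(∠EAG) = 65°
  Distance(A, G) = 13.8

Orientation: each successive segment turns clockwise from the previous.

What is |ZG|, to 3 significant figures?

16.7

Z is at the origin; ZV runs at 161.7° with length 18.2, so V = (-17.3, 5.71). ∠ZVN = 44.9° gives VN at 26.6° from the x-axis; with |VN| = 12.9, N = (-5.74, 11.5). ∠VNU = 64.8° gives NU at -88.6° from the x-axis; with |NU| = 15.8, U = (-5.36, -4.30). The perpendicularity gives UK at right angles to NU, so UK runs at -179°; with |UK| = 18.7, K = (-24.1, -4.76). ∠UKE = 93.6° gives KE at 95.0° from the x-axis; with |KE| = 21.4, E = (-25.9, 16.6). ∠KEA = 66.5° gives EA at -18.5° from the x-axis; with |EA| = 19.7, A = (-7.24, 10.3). ∠EAG = 65.0° gives AG at -134° from the x-axis; with |AG| = 13.8, G = (-16.7, 0.296). Then |ZG| = |G − Z| = 16.7.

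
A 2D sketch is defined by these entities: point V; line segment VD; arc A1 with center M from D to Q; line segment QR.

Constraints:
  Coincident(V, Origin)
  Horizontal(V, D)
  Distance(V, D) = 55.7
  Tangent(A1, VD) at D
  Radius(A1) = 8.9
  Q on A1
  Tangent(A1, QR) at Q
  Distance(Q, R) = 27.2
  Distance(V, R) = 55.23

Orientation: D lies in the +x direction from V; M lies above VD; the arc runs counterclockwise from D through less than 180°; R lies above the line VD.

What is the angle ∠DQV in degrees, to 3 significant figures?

53.5°

Checks: |MD| = 8.900 ✓; |MQ| = 8.900 ✓; ∠(MQ, QR) = 90.00° ✓; |QR| = 27.20 ✓; |VR| = 55.23 ✓.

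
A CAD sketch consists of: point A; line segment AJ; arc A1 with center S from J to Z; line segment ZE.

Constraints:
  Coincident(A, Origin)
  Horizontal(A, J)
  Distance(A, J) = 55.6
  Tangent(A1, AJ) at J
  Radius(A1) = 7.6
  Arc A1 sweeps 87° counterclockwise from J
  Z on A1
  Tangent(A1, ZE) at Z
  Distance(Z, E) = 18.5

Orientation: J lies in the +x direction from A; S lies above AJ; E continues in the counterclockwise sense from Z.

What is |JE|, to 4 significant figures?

27.07

A is at the origin; AJ is horizontal with |AJ| = 55.6 and J on the +x side, so J = (55.60, 0.000). A1 meets AJ tangentially, so SJ is at right angles to AJ, so S = J + (0, 7.6) = (55.60, 7.600). On A1, J sits at bearing -90° from S; an 87° counterclockwise sweep puts Z at bearing -3°, so Z = S + 7.6·(cos -3°, sin -3°) = (63.19, 7.202). The tangent condition forces SZ to be normal to ZE, so ZE runs along (−sin -3°, cos -3°); with |ZE| = 18.5, E = (64.16, 25.68). Then |JE| = |E − J| = 27.07.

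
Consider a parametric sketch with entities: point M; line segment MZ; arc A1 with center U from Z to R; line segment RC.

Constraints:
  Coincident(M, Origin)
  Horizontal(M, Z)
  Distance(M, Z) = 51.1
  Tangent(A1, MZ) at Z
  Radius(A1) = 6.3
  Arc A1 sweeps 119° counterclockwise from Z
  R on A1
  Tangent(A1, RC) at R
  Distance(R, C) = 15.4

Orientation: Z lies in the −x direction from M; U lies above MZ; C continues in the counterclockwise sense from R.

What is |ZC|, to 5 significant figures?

22.907

M is at the origin; M and Z share the same y with |MZ| = 51.1 and Z on the −x side, so Z = (-51.100, 0.0000). A1 meets MZ tangentially, so UZ is at right angles to MZ, so U = Z + (0, 6.3) = (-51.100, 6.3000). On A1, Z sits at bearing -90° from U; a 119° counterclockwise sweep puts R at bearing 29°, so R = U + 6.3·(cos 29°, sin 29°) = (-45.590, 9.3543). A1 meets RC tangentially, so UR is at right angles to RC, so RC runs along (−sin 29°, cos 29°); with |RC| = 15.4, C = (-53.056, 22.823). Then |ZC| = |C − Z| = 22.907.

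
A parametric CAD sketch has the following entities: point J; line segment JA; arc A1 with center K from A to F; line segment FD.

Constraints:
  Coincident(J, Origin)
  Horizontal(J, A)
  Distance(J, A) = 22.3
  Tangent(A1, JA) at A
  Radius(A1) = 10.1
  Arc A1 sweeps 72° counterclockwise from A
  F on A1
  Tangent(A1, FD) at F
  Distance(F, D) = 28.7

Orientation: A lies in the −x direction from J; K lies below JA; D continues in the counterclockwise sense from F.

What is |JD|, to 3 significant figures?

53.3

J is at the origin; JA is horizontal with |JA| = 22.3 and A on the −x side, so A = (-22.3, 0.00). The tangent condition forces KA to be normal to JA, so K = A + (0, -10.1) = (-22.3, -10.1). On A1, A sits at bearing 90° from K; a 72° counterclockwise sweep puts F at bearing 162°, so F = K + 10.1·(cos 162°, sin 162°) = (-31.9, -6.98). A1 meets FD tangentially, so KF is at right angles to FD, so FD runs along (−sin 162°, cos 162°); with |FD| = 28.7, D = (-40.8, -34.3). Then |JD| = |D − J| = 53.3.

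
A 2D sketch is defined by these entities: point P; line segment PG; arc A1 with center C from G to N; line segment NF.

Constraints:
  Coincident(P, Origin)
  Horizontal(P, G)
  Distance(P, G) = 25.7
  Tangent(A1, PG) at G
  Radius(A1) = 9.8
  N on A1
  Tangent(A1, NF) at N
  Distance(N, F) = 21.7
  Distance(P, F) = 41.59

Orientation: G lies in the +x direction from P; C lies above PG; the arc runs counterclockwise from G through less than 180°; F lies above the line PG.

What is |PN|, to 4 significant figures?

37.26

P is at the origin; PG is horizontal with |PG| = 25.7 and G on the +x side, so G = (25.70, 0.000). Since A1 is tangent to PG there, CG ⟂ PG, so C = G + (0, 9.8) = (25.70, 9.800). Since CN ⟂ NF (tangency), |CF| = √(9.8² + 21.7²) = 23.81 regardless of where N sits on A1. So F lies on both circle(P, 41.59) and circle(C, 23.81); the above-PG intersection is F = (24.54, 33.58). N is the foot of the tangent from F: N = (34.42, 14.27).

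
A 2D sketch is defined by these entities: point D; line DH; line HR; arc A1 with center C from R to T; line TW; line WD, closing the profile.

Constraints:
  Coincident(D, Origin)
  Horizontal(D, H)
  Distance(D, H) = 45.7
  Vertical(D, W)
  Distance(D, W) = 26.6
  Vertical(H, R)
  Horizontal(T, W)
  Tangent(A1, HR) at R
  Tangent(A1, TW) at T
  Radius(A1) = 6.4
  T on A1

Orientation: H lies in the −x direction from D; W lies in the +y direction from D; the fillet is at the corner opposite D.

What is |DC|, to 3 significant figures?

44.2

D is at the origin; DH is horizontal with |DH| = 45.7 and H on the −x side, so H = (-45.7, 0.00). D and W share the same x with |DW| = 26.6 and W on the +y side, so W = (0.00, 26.6). The virtual corner opposite D is at (-45.7, 26.6). A1 meets HR tangentially, so CR is at right angles to HR and tangency of A1 to TW means the radius CT is perpendicular to TW, with radius 6.4, so the center C sits 6.4 in from both sides at C = (-39.3, 20.2). Then |DC| = |C − D| = 44.2.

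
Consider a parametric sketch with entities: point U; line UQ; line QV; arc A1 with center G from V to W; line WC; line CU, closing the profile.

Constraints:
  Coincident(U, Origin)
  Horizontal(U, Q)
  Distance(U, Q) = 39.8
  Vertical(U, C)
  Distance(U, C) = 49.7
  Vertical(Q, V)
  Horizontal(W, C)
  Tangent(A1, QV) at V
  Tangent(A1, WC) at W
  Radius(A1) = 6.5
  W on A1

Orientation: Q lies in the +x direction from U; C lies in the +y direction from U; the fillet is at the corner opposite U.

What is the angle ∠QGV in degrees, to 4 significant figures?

81.44°

U is at the origin; U and Q share the same y with |UQ| = 39.8 and Q on the +x side, so Q = (39.80, 0.000). UC is vertical with |UC| = 49.7 and C on the +y side, so C = (0.000, 49.70). The virtual corner opposite U is at (39.80, 49.70). A1 meets QV tangentially, so GV is at right angles to QV and the tangent condition forces GW to be normal to WC, with radius 6.5, so the center G sits 6.5 in from both sides at G = (33.30, 43.20). That places the tangent points at V = (39.80, 43.20) on QV and W = (33.30, 49.70) on WC. Then cos ∠QGV = GQ·GV / (|GQ||GV|), giving 81.44°.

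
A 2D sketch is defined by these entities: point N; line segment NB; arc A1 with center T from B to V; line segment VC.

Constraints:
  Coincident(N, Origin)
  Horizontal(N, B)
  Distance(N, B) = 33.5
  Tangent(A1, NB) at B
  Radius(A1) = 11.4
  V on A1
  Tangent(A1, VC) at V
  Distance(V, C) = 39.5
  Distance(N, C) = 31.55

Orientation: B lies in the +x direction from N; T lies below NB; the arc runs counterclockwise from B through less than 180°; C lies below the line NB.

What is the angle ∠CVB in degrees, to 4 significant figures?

157.3°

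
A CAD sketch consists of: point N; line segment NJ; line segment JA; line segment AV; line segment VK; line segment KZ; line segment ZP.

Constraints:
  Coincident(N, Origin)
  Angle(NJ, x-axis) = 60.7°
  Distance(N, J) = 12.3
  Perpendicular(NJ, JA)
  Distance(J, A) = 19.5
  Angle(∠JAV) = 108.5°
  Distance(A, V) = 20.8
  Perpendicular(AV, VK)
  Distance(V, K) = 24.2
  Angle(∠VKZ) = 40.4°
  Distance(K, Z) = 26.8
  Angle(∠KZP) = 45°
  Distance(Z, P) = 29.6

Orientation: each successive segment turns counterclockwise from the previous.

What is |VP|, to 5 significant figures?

13.611

∠VKZ = 40.4° gives KZ at 91.800° from the x-axis; with |KZ| = 26.8, Z = (-10.981, 15.157). ∠KZP = 45.0° gives ZP at -133.20° from the x-axis; with |ZP| = 29.6, P = (-31.243, -6.4205). Then |VP| = |P − V| = 13.611.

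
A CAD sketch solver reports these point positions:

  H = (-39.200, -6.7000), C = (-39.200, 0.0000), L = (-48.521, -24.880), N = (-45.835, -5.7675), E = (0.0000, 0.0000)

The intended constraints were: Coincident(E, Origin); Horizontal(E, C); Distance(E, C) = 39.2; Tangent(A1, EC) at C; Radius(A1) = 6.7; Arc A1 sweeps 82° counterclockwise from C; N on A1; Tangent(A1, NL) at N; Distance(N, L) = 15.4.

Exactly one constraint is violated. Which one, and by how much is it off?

Distance(N, L) = 15.4 — off by 3.90.

E = (0.00, 0.00) ✓; E.y = 0.00, C.y = 0.00 ✓; |EC| = 39.20 ✓; ∠(HC, CE) = 90.00° ✓; |HC| = 6.700 ✓; bearing(H→N) − bearing(H→C) = 82.00° ✓; |HN| = 6.700 ✓; ∠(HN, NL) = 90.00° ✓; |NL| = 19.30 ✗.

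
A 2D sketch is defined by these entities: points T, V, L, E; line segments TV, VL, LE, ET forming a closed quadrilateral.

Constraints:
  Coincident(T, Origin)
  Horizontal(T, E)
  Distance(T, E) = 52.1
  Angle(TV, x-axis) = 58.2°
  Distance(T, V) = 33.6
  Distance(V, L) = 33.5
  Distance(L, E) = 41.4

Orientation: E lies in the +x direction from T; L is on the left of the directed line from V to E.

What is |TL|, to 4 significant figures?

63.83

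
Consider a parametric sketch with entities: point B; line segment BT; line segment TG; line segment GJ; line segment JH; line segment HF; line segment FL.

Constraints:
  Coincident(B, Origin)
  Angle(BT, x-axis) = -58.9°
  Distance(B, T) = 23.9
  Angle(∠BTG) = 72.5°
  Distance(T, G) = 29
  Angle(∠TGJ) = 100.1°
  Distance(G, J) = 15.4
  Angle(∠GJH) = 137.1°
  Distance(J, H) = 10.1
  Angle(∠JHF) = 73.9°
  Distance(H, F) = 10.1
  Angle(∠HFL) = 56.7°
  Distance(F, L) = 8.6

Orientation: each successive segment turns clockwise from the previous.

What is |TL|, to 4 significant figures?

31.80

B is at the origin; BT runs at -58.9° with length 23.9, so T = (12.35, -20.46). ∠BTG = 72.5° gives TG at -166.4° from the x-axis; with |TG| = 29.0, G = (-15.84, -27.28). ∠TGJ = 100.1° gives GJ at 113.7° from the x-axis; with |GJ| = 15.4, J = (-22.03, -13.18). ∠GJH = 137.1° gives JH at 70.80° from the x-axis; with |JH| = 10.1, H = (-18.71, -3.644). ∠JHF = 73.9° gives HF at -35.30° from the x-axis; with |HF| = 10.1, F = (-10.47, -9.481). ∠HFL = 56.7° gives FL at -158.6° from the x-axis; with |FL| = 8.6, L = (-18.47, -12.62). Then |TL| = |L − T| = 31.80.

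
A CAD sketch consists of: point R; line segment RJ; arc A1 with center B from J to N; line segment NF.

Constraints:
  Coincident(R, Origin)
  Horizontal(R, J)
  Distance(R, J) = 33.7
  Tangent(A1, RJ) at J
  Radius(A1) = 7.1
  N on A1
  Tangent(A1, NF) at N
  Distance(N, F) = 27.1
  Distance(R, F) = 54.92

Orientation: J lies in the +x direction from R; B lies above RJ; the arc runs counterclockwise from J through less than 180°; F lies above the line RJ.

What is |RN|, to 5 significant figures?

41.247

Checks: |BN| = 7.100 ✓; ∠(BN, NF) = 90.00° ✓; |NF| = 27.10 ✓; |RF| = 54.92 ✓.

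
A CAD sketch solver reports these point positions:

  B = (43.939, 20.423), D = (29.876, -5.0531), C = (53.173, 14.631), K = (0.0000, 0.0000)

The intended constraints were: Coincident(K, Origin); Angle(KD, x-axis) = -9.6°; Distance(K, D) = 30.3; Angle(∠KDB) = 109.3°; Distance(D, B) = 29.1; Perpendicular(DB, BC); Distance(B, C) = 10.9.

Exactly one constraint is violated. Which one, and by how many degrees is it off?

Perpendicular(DB, BC) — off by 3.20°.

K = (0.00, 0.00) ✓; KD at -9.600° ✓; |KD| = 30.30 ✓; ∠KDB = 109.3° ✓; |DB| = 29.10 ✓; ∠(DB, BC) = 93.20° ✗; |BC| = 10.90 ✓.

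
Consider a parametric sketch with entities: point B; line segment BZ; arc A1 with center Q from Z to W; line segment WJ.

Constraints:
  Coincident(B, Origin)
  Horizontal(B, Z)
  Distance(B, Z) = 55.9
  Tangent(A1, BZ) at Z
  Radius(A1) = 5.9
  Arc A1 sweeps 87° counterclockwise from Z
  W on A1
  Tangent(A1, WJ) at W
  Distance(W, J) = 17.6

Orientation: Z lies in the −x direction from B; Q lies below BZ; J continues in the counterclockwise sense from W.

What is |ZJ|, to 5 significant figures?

24.148

B is at the origin; BZ is horizontal with |BZ| = 55.9 and Z on the −x side, so Z = (-55.900, 0.0000). Since A1 is tangent to BZ there, QZ ⟂ BZ, so Q = Z + (0, -5.9) = (-55.900, -5.9000). On A1, Z sits at bearing 90° from Q; an 87° counterclockwise sweep puts W at bearing 177°, so W = Q + 5.9·(cos 177°, sin 177°) = (-61.792, -5.5912). Since A1 is tangent to WJ there, QW ⟂ WJ, so WJ runs along (−sin 177°, cos 177°); with |WJ| = 17.6, J = (-62.713, -23.167). Then |ZJ| = |J − Z| = 24.148.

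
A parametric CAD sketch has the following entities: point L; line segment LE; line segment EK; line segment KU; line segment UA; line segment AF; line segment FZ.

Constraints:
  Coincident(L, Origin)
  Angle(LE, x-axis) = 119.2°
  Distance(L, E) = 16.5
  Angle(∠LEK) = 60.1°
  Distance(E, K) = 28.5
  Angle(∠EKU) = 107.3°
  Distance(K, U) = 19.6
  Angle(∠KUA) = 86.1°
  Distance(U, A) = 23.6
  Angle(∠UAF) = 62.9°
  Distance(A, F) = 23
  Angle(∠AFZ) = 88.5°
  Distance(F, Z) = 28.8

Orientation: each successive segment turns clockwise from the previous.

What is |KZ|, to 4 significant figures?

18.65

∠UAF = 62.9° gives AF at 75.60° from the x-axis; with |AF| = 23.0, F = (8.745, 12.36). ∠AFZ = 88.5° gives FZ at -15.90° from the x-axis; with |FZ| = 28.8, Z = (36.44, 4.471). Then |KZ| = |Z − K| = 18.65.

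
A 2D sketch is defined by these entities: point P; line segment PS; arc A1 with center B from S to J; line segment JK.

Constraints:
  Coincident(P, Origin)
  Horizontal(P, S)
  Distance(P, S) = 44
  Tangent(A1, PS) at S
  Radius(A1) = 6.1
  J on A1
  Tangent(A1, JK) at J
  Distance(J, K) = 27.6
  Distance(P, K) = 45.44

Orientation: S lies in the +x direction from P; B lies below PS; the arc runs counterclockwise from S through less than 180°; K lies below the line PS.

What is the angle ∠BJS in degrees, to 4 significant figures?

50.90°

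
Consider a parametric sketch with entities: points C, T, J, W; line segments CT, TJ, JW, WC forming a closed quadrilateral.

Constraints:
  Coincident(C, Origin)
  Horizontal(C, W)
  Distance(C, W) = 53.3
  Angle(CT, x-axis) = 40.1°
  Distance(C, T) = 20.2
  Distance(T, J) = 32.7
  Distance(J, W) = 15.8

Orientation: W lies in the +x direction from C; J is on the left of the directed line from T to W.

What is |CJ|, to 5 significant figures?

50.356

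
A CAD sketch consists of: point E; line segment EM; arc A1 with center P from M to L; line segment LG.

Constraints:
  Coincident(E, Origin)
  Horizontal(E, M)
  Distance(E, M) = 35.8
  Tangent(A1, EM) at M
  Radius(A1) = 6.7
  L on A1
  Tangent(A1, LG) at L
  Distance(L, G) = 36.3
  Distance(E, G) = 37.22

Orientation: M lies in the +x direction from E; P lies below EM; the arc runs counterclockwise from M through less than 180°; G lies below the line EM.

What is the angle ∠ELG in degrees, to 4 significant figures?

67.40°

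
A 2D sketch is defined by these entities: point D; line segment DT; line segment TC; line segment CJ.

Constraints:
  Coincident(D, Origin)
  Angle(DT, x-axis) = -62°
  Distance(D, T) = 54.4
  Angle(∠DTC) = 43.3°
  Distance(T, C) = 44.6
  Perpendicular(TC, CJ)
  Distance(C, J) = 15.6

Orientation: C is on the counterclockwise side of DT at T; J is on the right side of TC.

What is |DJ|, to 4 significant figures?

53.15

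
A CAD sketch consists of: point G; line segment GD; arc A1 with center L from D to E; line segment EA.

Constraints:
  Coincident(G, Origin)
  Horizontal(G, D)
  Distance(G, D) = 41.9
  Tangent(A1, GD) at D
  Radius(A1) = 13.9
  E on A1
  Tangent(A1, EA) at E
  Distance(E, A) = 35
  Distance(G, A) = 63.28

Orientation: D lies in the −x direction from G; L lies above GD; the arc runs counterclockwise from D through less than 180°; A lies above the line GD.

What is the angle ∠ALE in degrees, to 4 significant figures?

68.34°

Checks: ∠(LD, DG) = 90.00° ✓; |LD| = 13.90 ✓; |LE| = 13.90 ✓; ∠(LE, EA) = 90.00° ✓; |EA| = 35.00 ✓; |GA| = 63.28 ✓.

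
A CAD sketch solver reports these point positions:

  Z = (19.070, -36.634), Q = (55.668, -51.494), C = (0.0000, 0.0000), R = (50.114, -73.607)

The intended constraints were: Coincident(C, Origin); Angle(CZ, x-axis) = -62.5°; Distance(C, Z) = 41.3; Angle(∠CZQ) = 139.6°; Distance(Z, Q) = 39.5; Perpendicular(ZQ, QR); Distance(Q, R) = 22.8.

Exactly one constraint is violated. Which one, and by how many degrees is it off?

Perpendicular(ZQ, QR) — off by 8.00°.

C = (0.00, 0.00) ✓; CZ at -62.50° ✓; |CZ| = 41.30 ✓; ∠CZQ = 139.6° ✓; |ZQ| = 39.50 ✓; ∠(ZQ, QR) = 82.00° ✗; |QR| = 22.80 ✓.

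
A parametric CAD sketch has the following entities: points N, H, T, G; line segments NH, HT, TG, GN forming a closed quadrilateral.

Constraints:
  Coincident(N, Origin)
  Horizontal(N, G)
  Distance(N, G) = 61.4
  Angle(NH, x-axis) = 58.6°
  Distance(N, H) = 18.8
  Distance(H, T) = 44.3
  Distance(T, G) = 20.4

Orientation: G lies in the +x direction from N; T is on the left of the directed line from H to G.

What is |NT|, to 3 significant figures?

57.2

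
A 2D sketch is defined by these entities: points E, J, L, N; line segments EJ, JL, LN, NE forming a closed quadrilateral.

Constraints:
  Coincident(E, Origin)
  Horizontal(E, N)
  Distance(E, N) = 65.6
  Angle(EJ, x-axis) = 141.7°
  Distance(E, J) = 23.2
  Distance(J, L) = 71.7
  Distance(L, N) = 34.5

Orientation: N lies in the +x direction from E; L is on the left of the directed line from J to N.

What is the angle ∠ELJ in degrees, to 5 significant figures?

17.672°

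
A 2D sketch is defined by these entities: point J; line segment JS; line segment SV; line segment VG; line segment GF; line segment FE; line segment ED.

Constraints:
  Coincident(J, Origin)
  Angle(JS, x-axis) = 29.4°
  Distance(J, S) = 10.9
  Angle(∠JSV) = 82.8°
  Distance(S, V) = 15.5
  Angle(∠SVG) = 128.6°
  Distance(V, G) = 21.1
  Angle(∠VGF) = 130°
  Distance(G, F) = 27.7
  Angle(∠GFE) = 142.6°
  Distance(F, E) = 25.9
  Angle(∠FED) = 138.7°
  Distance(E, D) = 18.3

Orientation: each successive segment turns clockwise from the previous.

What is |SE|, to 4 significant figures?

60.82

J is at the origin; JS runs at 29.4° with length 10.9, so S = (9.496, 5.351). ∠JSV = 82.8° gives SV at -67.80° from the x-axis; with |SV| = 15.5, V = (15.35, -9.000). ∠SVG = 128.6° gives VG at -119.2° from the x-axis; with |VG| = 21.1, G = (5.059, -27.42). ∠VGF = 130.0° gives GF at -169.2° from the x-axis; with |GF| = 27.7, F = (-22.15, -32.61). ∠GFE = 142.6° gives FE at 153.4° from the x-axis; with |FE| = 25.9, E = (-45.31, -21.01). Then |SE| = |E − S| = 60.82.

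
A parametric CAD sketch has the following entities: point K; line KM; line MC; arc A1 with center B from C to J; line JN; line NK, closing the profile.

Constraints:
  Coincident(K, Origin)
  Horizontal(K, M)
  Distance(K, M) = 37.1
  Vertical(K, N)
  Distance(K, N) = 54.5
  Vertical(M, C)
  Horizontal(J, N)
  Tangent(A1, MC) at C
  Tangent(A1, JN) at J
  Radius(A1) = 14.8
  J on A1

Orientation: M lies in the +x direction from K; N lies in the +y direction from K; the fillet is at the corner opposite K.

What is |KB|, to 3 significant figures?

45.5

K is at the origin; KM is horizontal with |KM| = 37.1 and M on the +x side, so M = (37.1, 0.00). K and N share the same x with |KN| = 54.5 and N on the +y side, so N = (0.00, 54.5). The virtual corner opposite K is at (37.1, 54.5). Tangency of A1 to MC means the radius BC is perpendicular to MC and A1 meets JN tangentially, so BJ is at right angles to JN, with radius 14.8, so the center B sits 14.8 in from both sides at B = (22.3, 39.7). Then |KB| = |B − K| = 45.5.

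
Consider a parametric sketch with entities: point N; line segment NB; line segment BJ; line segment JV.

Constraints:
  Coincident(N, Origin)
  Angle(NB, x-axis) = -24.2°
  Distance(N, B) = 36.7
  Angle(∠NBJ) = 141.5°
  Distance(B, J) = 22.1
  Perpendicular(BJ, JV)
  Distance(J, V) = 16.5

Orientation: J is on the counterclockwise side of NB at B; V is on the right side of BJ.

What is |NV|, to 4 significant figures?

64.27

∠NBJ = 141.5°, so BJ runs at -24.2° + (180° − 141.5°) = 14.30° from the x-axis; with |BJ| = 22.1, J = B + 22.1·(cos 14.30°, sin 14.30°) = (54.89, -9.585). The perpendicularity gives JV at right angles to BJ; with |JV| = 16.5 on the right of BJ, V = J + 16.5·(0.2470, -0.9690) = (58.97, -25.57). Then |NV| = |V − N| = 64.27.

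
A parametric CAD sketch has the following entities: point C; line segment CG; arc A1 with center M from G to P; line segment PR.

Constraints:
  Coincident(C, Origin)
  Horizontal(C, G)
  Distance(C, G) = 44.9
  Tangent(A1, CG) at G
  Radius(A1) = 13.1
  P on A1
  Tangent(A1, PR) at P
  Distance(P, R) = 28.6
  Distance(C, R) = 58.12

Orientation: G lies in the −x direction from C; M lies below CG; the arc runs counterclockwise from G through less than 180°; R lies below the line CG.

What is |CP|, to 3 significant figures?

59.2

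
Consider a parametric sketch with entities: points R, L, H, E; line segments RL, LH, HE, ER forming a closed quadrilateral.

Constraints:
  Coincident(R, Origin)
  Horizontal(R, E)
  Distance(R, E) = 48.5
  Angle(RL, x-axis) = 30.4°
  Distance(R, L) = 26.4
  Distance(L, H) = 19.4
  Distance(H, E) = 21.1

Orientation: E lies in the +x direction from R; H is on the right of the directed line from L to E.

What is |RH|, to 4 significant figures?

28.57

Checks: R.y = 0.00, E.y = 0.00 ✓; |LH| = 19.40 ✓; |HE| = 21.10 ✓.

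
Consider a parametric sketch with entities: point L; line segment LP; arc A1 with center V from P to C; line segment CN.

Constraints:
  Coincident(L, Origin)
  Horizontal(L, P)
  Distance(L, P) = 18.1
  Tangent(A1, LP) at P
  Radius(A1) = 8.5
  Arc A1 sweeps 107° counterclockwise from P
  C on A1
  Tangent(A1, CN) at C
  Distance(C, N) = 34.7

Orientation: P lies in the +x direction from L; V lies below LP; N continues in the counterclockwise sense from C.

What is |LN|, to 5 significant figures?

48.534

On A1, P sits at bearing 90° from V; a 107° counterclockwise sweep puts C at bearing 197°, so C = V + 8.5·(cos 197°, sin 197°) = (9.9714, -10.985). The tangent condition forces VC to be normal to CN, so CN runs along (−sin 197°, cos 197°); with |CN| = 34.7, N = (20.117, -44.169). Then |LN| = |N − L| = 48.534.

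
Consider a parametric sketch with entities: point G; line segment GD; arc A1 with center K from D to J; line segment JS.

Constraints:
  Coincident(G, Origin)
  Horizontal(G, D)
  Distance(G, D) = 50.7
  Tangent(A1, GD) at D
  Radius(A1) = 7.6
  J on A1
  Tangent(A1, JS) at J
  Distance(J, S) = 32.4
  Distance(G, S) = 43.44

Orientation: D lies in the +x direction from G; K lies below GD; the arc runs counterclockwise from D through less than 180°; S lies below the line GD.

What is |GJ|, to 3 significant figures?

44.2

Checks: |KJ| = 7.600 ✓; ∠(KJ, JS) = 90.00° ✓; |JS| = 32.40 ✓; |GS| = 43.44 ✓.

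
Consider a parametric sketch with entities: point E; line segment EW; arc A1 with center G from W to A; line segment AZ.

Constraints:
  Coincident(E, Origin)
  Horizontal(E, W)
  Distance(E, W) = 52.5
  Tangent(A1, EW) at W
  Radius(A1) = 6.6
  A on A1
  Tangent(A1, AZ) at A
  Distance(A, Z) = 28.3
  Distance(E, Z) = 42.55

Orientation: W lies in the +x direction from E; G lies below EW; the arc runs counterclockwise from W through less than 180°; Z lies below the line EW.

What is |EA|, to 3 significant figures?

46.9

E is at the origin; E and W share the same y with |EW| = 52.5 and W on the +x side, so W = (52.5, 0.00). Tangency of A1 to EW means the radius GW is perpendicular to EW, so G = W + (0, -6.6) = (52.5, -6.60). Since GA ⟂ AZ (tangency), |GZ| = √(6.6² + 28.3²) = 29.1 regardless of where A sits on A1. So Z lies on both circle(E, 42.55) and circle(G, 29.1); the below-EW intersection is Z = (32.4, -27.6). A is the foot of the tangent from Z: A = (46.8, -3.24).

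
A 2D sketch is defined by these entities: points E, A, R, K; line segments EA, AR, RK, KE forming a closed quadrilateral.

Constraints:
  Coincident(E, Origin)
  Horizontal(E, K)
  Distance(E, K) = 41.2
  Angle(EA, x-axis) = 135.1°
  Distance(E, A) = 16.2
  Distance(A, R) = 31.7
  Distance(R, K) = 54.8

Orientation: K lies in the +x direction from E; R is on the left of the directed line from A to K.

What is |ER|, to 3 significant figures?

39.6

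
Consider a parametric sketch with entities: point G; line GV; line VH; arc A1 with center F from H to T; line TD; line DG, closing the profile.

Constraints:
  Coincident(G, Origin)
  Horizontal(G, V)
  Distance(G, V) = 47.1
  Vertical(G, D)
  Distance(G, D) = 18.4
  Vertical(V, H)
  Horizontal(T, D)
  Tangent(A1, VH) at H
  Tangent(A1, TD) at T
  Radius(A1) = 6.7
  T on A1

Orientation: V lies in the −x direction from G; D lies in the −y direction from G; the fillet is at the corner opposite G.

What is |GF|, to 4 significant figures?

42.06

G is at the origin; G and V share the same y with |GV| = 47.1 and V on the −x side, so V = (-47.10, 0.000). G and D share the same x with |GD| = 18.4 and D on the −y side, so D = (0.000, -18.40). The virtual corner opposite G is at (-47.10, -18.40). The tangent condition forces FH to be normal to VH and tangency of A1 to TD means the radius FT is perpendicular to TD, with radius 6.7, so the center F sits 6.7 in from both sides at F = (-40.40, -11.70). Then |GF| = |F − G| = 42.06.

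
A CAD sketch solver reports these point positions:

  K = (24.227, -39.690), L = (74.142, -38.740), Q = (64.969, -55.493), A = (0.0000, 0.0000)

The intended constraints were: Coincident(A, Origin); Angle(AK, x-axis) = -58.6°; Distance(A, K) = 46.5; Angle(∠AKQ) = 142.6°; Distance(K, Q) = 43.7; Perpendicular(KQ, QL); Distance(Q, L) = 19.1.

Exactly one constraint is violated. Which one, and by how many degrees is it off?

Perpendicular(KQ, QL) — off by 7.50°.

A = (0.00, 0.00) ✓; AK at -58.60° ✓; |AK| = 46.50 ✓; ∠AKQ = 142.6° ✓; |KQ| = 43.70 ✓; ∠(KQ, QL) = 82.50° ✗; |QL| = 19.10 ✓.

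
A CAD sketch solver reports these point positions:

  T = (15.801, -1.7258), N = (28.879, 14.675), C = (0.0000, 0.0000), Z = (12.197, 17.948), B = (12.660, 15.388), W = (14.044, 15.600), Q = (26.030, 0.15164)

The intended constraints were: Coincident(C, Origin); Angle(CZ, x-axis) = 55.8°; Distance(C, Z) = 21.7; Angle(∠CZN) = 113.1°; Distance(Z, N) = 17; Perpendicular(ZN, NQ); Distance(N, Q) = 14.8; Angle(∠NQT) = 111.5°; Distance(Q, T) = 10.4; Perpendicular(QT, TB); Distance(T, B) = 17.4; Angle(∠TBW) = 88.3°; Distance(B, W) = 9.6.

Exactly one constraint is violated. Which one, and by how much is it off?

Distance(B, W) = 9.6 — off by 8.20.

C = (0.00, 0.00) ✓; CZ at 55.80° ✓; |CZ| = 21.70 ✓; ∠CZN = 113.1° ✓; |ZN| = 17.00 ✓; ∠(ZN, NQ) = 90.00° ✓; |NQ| = 14.80 ✓; ∠NQT = 111.5° ✓; |QT| = 10.40 ✓; ∠(QT, TB) = 90.00° ✓; |TB| = 17.40 ✓; ∠TBW = 88.31° ✓; |BW| = 1.400 ✗.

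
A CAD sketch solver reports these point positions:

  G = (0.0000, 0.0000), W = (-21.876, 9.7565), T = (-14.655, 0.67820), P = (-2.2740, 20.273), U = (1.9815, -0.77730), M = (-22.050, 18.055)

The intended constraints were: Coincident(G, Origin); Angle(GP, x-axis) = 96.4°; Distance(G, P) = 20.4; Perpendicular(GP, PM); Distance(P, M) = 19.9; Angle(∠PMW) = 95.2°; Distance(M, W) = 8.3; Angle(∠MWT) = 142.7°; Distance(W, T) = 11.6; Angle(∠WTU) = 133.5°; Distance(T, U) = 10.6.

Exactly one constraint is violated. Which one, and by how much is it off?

Distance(T, U) = 10.6 — off by 6.10.

G = (0.00, 0.00) ✓; GP at 96.40° ✓; |GP| = 20.40 ✓; ∠(GP, PM) = 90.00° ✓; |PM| = 19.90 ✓; ∠PMW = 95.20° ✓; |MW| = 8.300 ✓; ∠MWT = 142.7° ✓; |WT| = 11.60 ✓; ∠WTU = 133.5° ✓; |TU| = 16.70 ✗.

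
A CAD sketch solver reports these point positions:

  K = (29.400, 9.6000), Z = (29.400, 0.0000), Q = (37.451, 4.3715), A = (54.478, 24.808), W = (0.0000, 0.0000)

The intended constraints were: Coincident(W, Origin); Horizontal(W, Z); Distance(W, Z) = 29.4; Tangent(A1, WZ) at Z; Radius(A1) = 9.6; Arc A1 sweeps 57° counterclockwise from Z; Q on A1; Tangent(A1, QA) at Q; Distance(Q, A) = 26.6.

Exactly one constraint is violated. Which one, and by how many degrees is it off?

Tangent(A1, QA) at Q — off by 6.80°.

W = (0.00, 0.00) ✓; W.y = 0.00, Z.y = 0.00 ✓; |WZ| = 29.40 ✓; ∠(KZ, ZW) = 90.00° ✓; |KZ| = 9.600 ✓; bearing(K→Q) − bearing(K→Z) = 57.00° ✓; |KQ| = 9.600 ✓; ∠(KQ, QA) = 96.80° ✗; |QA| = 26.60 ✓.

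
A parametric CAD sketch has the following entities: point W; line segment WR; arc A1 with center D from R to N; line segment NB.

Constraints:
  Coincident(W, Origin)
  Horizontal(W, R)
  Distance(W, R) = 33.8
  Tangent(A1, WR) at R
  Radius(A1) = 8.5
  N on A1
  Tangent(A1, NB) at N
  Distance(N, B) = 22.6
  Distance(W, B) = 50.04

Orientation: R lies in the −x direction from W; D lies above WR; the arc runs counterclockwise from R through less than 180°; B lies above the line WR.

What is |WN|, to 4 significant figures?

29.51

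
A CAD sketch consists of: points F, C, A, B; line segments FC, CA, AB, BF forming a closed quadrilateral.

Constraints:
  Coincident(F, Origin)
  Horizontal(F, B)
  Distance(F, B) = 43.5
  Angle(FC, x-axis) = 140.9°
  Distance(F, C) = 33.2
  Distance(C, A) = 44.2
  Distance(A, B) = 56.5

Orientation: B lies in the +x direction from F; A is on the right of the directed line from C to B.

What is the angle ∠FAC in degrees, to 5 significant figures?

46.726°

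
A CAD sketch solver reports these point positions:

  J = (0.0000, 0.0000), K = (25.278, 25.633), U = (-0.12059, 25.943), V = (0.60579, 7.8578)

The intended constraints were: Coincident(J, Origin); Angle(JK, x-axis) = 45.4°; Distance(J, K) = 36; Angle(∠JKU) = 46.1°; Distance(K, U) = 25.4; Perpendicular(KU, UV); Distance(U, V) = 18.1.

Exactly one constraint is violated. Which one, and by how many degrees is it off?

Perpendicular(KU, UV) — off by 3.00°.

J = (0.00, 0.00) ✓; JK at 45.40° ✓; |JK| = 36.00 ✓; ∠JKU = 46.10° ✓; |KU| = 25.40 ✓; ∠(KU, UV) = 93.00° ✗; |UV| = 18.10 ✓.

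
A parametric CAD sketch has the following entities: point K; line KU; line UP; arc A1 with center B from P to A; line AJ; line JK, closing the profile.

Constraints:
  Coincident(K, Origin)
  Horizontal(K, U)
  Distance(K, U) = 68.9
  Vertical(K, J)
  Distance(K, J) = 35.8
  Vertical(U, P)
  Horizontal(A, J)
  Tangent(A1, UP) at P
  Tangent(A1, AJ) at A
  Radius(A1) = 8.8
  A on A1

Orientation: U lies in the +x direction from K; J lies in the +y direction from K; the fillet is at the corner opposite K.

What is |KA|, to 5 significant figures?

69.955

K is at the origin; KU is horizontal with |KU| = 68.9 and U on the +x side, so U = (68.900, 0.0000). KJ is vertical with |KJ| = 35.8 and J on the +y side, so J = (0.0000, 35.800). The virtual corner opposite K is at (68.900, 35.800). Tangency of A1 to UP means the radius BP is perpendicular to UP and the tangent condition forces BA to be normal to AJ, with radius 8.8, so the center B sits 8.8 in from both sides at B = (60.100, 27.000). That places the tangent points at P = (68.900, 27.000) on UP and A = (60.100, 35.800) on AJ. Then |KA| = |A − K| = 69.955.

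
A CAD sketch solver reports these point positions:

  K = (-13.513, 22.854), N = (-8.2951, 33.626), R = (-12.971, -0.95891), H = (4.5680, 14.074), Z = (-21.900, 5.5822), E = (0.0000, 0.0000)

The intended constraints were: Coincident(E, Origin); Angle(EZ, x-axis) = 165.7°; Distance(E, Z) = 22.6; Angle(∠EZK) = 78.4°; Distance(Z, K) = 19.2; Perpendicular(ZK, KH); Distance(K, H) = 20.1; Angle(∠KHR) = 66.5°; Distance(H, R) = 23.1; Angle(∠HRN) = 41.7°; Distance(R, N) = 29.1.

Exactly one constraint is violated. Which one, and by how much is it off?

Distance(R, N) = 29.1 — off by 5.80.

E = (0.00, 0.00) ✓; EZ at 165.7° ✓; |EZ| = 22.60 ✓; ∠EZK = 78.40° ✓; |ZK| = 19.20 ✓; ∠(ZK, KH) = 90.00° ✓; |KH| = 20.10 ✓; ∠KHR = 66.50° ✓; |HR| = 23.10 ✓; ∠HRN = 41.70° ✓; |RN| = 34.90 ✗.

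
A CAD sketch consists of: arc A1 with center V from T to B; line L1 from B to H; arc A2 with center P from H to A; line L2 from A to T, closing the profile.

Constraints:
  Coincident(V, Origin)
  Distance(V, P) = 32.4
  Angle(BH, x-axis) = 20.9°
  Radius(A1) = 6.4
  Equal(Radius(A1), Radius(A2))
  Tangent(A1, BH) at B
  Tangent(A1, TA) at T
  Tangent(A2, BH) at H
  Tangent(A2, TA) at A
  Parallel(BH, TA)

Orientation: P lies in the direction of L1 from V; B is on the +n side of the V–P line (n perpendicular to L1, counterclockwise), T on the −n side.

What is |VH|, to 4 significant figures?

33.03

Tangency of A1 to both parallel lines with radius 6.4 puts B and T at V ± 6.4·n: B = (-2.283, 5.979), T = (2.283, -5.979). Equal radii place H and A the same way about P: H = P + 6.4·n = (27.99, 17.54), A = P − 6.4·n = (32.55, 5.579). Then |VH| = |H − V| = 33.03.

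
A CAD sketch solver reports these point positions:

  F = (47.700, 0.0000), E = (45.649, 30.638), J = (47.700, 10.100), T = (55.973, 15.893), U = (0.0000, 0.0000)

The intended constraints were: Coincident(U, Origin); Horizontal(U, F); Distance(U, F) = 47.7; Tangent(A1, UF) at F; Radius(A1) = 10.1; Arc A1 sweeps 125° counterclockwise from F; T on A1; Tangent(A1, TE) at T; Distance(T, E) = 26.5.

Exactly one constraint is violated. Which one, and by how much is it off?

Distance(T, E) = 26.5 — off by 8.50.

U = (0.00, 0.00) ✓; U.y = 0.00, F.y = 0.00 ✓; |UF| = 47.70 ✓; ∠(JF, FU) = 90.00° ✓; |JF| = 10.10 ✓; bearing(J→T) − bearing(J→F) = 125.0° ✓; |JT| = 10.10 ✓; ∠(JT, TE) = 90.00° ✓; |TE| = 18.00 ✗.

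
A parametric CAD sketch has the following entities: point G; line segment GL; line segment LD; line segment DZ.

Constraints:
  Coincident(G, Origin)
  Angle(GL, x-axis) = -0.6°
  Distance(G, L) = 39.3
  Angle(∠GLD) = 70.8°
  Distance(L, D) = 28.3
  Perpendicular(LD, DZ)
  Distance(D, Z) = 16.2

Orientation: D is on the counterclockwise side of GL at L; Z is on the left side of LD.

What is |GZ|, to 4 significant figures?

25.96

G is at the origin; GL runs at -0.6° with length 39.3, so L = 39.3·(cos -0.6°, sin -0.6°) = (39.30, -0.4115). ∠GLD = 70.8°, so LD runs at -0.6° + (180° − 70.8°) = 108.6° from the x-axis; with |LD| = 28.3, D = L + 28.3·(cos 108.6°, sin 108.6°) = (30.27, 26.41). The perpendicularity gives DZ at right angles to LD; with |DZ| = 16.2 on the left of LD, Z = D + 16.2·(-0.9478, -0.3190) = (14.92, 21.24). Then |GZ| = |Z − G| = 25.96.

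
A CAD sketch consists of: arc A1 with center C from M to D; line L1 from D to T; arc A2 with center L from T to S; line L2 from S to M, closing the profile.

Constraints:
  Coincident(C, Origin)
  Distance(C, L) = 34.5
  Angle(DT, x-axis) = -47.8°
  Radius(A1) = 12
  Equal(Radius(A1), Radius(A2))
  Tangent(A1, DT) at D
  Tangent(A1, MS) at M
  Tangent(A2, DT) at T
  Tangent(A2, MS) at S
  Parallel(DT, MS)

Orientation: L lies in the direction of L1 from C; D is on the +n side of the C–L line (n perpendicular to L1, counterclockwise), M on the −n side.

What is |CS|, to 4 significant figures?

36.53

The slot axis is L1's direction at -47.8°, so u = (cos -47.8°, sin -47.8°) = (0.6717, -0.7408) and n = (−sin -47.8°, cos -47.8°) = (0.7408, 0.6717). C is at the origin and L lies 34.5 along u from C, so L = 34.5·u = (23.17, -25.56). Tangency of A1 to both parallel lines with radius 12.0 puts D and M at C ± 12.0·n: D = (8.890, 8.061), M = (-8.890, -8.061). Equal radii place T and S the same way about L: T = L + 12.0·n = (32.06, -17.50), S = L − 12.0·n = (14.28, -33.62). Then |CS| = |S − C| = 36.53.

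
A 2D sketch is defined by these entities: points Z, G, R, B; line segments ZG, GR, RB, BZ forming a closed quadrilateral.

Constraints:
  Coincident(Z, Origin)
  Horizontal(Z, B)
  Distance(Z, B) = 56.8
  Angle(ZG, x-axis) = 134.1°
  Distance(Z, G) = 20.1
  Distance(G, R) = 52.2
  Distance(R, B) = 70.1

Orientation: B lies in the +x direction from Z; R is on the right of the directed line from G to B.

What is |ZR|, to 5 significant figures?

36.716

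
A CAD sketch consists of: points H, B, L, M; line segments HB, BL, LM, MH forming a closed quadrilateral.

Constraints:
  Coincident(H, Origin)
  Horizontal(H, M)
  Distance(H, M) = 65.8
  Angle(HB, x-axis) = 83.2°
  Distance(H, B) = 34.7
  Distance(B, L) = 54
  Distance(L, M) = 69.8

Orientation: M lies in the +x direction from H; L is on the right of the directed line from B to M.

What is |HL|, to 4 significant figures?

19.32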